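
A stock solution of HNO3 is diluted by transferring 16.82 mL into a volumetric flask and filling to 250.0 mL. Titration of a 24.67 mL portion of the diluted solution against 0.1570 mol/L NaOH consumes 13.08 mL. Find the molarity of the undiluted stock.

n(NaOH) = 0.1570 x 0.01308 = 0.002054 mol.
n(HNO3) in the aliquot = 0.002054 mol.
[diluted HNO3] = 0.002054 / 0.02467 = 0.08324 M.
Dilution factor = 250.0/16.82 = 14.86, so [stock] = 0.08324 x 14.86 = 1.24 M.

1.24 M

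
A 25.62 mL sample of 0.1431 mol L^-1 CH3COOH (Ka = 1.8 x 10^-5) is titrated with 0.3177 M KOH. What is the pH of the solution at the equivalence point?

n(CH3COOH) = 0.1431 x 0.02562 = 0.003666 mol; V(KOH) at equivalence = 0.003666/0.3177 = 0.01154 L.
At equivalence all the acid is converted to CH3COO-; total volume = 0.02562 + 0.01154 = 0.03716 L, so [CH3COO-] = 0.003666/0.03716 = 0.09866 M.
Kb = Kw/Ka = 1.0e-14 / 1.8 x 10^-5 = 5.56e-10.
[OH^-] = sqrt(Kb x [CH3COO-]) = sqrt(5.56e-10 x 0.09866) = 7.40e-6 M.
pOH = 5.13, so pH = 14.00 - 5.13 = 8.87.

8.87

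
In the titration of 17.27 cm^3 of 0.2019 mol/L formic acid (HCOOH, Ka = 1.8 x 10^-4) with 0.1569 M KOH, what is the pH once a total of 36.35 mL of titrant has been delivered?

n(acid) = 0.2019 x 0.01727 = 0.003487 mol; n(KOH) added = 0.1569 x 0.03635 = 0.005703 mol.
Base is in excess by 0.005703 - 0.003487 = 0.002217 mol in a total volume of 0.05362 L.
[OH^-] = 0.002217/0.05362 = 0.04134 M, so pOH = 1.38 and pH = 14.00 - 1.38 = 12.62.

12.62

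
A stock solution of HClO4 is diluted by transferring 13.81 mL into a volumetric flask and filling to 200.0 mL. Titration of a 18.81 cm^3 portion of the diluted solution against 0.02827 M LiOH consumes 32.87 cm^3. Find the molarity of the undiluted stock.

n(LiOH) = 0.02827 x 0.03287 = 0.0009292 mol.
n(HClO4) in the aliquot = 0.0009292 mol.
[diluted HClO4] = 0.0009292 / 0.01881 = 0.04940 M.
Dilution factor = 200.0/13.81 = 14.48, so [stock] = 0.04940 x 14.48 = 0.715 M.

0.715 M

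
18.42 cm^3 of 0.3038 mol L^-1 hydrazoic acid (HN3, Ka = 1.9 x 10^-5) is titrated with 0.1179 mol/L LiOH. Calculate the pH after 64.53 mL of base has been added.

n(acid) = 0.3038 x 0.01842 = 0.005596 mol; n(LiOH) added = 0.1179 x 0.06453 = 0.007608 mol.
Base is in excess by 0.007608 - 0.005596 = 0.002012 mol in a total volume of 0.08295 L.
[OH^-] = 0.002012/0.08295 = 0.02426 M, so pOH = 1.62 and pH = 14.00 - 1.62 = 12.38.

12.38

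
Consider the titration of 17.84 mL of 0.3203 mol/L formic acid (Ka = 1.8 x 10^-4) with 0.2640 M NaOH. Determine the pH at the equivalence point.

n(HCOOH) = 0.3203 x 0.01784 = 0.005714 mol; V(NaOH) at equivalence = 0.005714/0.2640 = 0.02164 L.
At equivalence all the acid is converted to HCOO-; total volume = 0.01784 + 0.02164 = 0.03948 L, so [HCOO-] = 0.005714/0.03948 = 0.1447 M.
Kb = Kw/Ka = 1.0e-14 / 1.8 x 10^-4 = 5.56e-11.
[OH^-] = sqrt(Kb x [HCOO-]) = sqrt(5.56e-11 x 0.1447) = 2.84e-6 M.
pOH = 5.55, so pH = 14.00 - 5.55 = 8.45.

8.45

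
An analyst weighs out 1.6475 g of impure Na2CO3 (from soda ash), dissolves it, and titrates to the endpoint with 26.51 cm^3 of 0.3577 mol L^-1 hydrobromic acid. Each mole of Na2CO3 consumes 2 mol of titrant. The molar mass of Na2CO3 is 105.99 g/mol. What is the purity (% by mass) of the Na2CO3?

30.5%

n(HBr) = 0.3577 x 0.02651 = 0.009483 mol.
n(Na2CO3) = 0.009483 / 2 = 0.004741 mol.
mass of Na2CO3 = 0.004741 x 105.99 = 0.5025 g.
% purity = 0.5025 / 1.6475 x 100 = 30.5%.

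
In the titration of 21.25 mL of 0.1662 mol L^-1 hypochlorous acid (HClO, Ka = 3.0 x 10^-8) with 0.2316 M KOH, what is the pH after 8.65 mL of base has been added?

7.64

Initial n(HClO) = 0.1662 x 0.02125 = 0.003532 mol.
n(KOH) added = 0.2316 x 0.008650 = 0.002003 mol, converting that many moles of HClO to ClO-.
Remaining n(HClO) = 0.001528 mol; n(ClO-) = 0.002003 mol.
By Henderson-Hasselbalch, pH = pKa + log([A^-]/[HA]) = 7.52 + log(0.002003/0.001528) = 7.52 + (+0.12) = 7.64.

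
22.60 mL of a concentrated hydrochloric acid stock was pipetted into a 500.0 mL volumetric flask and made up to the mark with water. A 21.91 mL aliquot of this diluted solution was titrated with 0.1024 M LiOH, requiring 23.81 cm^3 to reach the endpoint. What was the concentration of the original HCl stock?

n(LiOH) = 0.1024 x 0.02381 = 0.002438 mol.
n(HCl) in the aliquot = 0.002438 mol.
[diluted HCl] = 0.002438 / 0.02191 = 0.1113 M.
Dilution factor = 500.0/22.60 = 22.12, so [stock] = 0.1113 x 22.12 = 2.46 M.

2.46 M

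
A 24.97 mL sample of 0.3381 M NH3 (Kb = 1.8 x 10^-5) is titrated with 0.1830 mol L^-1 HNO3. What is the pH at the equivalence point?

5.09

n(NH3) = 0.3381 x 0.02497 = 0.008442 mol; V(HNO3) at equivalence = 0.008442/0.1830 = 0.04613 L.
At equivalence the base is fully converted to NH4+; total volume = 0.07110 L, so [NH4+] = 0.008442/0.07110 = 0.1187 M.
Ka(NH4+) = Kw/Kb = 1.0e-14 / 1.8 x 10^-5 = 5.56e-10.
[H^+] = sqrt(Ka x [NH4+]) = sqrt(5.56e-10 x 0.1187) = 8.12e-6 M.
pH = -log(8.12e-6) = 5.09.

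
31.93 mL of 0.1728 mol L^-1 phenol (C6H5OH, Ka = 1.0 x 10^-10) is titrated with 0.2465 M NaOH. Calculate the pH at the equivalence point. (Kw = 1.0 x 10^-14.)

11.50

n(C6H5OH) = 0.1728 x 0.03193 = 0.005518 mol; V(NaOH) at equivalence = 0.005518/0.2465 = 0.02238 L.
At equivalence all the acid is converted to C6H5O-; total volume = 0.03193 + 0.02238 = 0.05431 L, so [C6H5O-] = 0.005518/0.05431 = 0.1016 M.
Kb = Kw/Ka = 1.0e-14 / 1.0 x 10^-10 = 0.000100.
[OH^-] = sqrt(Kb x [C6H5O-]) = sqrt(0.000100 x 0.1016) = 0.00319 M.
pOH = 2.50, so pH = 14.00 - 2.50 = 11.50.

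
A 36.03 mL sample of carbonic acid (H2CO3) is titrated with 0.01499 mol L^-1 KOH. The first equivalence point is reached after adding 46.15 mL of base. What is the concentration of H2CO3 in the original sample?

0.0192 M

n(KOH) = 0.01499 x 0.04615 = 0.0006918 mol.
At the first equivalence point, 1 mol OH^- react per mol H2CO3, so n(H2CO3) = 0.0006918 / 1 = 0.0006918 mol.
[H2CO3] = 0.0006918 / 0.03603 L = 0.0192 M.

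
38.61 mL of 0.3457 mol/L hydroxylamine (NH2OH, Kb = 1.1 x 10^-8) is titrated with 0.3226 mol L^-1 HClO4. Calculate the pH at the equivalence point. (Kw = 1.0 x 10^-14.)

n(NH2OH) = 0.3457 x 0.03861 = 0.01335 mol; V(HClO4) at equivalence = 0.01335/0.3226 = 0.04137 L.
At equivalence the base is fully converted to NH3OH+; total volume = 0.07998 L, so [NH3OH+] = 0.01335/0.07998 = 0.1669 M.
Ka(NH3OH+) = Kw/Kb = 1.0e-14 / 1.1 x 10^-8 = 9.09e-7.
[H^+] = sqrt(Ka x [NH3OH+]) = sqrt(9.09e-7 x 0.1669) = 0.000389 M.
pH = -log(0.000389) = 3.41.

3.41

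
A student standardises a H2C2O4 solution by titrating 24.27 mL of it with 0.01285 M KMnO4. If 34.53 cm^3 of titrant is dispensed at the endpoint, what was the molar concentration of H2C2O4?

n(KMnO4) = 0.01285 x 0.03453 = 0.0004437 mol.
From the balanced equation, 2 mol KMnO4 reacts with 5 mol H2C2O4, so n(H2C2O4) = 0.0004437 x 5/2 = 0.001109 mol.
[H2C2O4] = 0.001109 / 0.02427 L = 0.0457 M.

0.0457 M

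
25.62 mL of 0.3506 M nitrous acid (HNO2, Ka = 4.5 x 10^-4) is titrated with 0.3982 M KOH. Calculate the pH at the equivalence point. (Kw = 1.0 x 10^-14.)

n(HNO2) = 0.3506 x 0.02562 = 0.008982 mol; V(KOH) at equivalence = 0.008982/0.3982 = 0.02256 L.
At equivalence all the acid is converted to NO2-; total volume = 0.02562 + 0.02256 = 0.04818 L, so [NO2-] = 0.008982/0.04818 = 0.1864 M.
Kb = Kw/Ka = 1.0e-14 / 4.5 x 10^-4 = 2.22e-11.
[OH^-] = sqrt(Kb x [NO2-]) = sqrt(2.22e-11 x 0.1864) = 2.04e-6 M.
pOH = 5.69, so pH = 14.00 - 5.69 = 8.31.

8.31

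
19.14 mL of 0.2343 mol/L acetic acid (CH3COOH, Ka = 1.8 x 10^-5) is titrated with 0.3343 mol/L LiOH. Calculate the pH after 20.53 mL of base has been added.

n(acid) = 0.2343 x 0.01914 = 0.004485 mol; n(LiOH) added = 0.3343 x 0.02053 = 0.006863 mol.
Base is in excess by 0.006863 - 0.004485 = 0.002379 mol in a total volume of 0.03967 L.
[OH^-] = 0.002379/0.03967 = 0.05996 M, so pOH = 1.22 and pH = 14.00 - 1.22 = 12.78.

12.78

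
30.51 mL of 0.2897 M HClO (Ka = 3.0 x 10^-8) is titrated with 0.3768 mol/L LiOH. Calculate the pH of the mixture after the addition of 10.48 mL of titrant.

7.43

Initial n(HClO) = 0.2897 x 0.03051 = 0.008839 mol.
n(LiOH) added = 0.3768 x 0.01048 = 0.003949 mol, converting that many moles of HClO to ClO-.
Remaining n(HClO) = 0.004890 mol; n(ClO-) = 0.003949 mol.
By Henderson-Hasselbalch, pH = pKa + log([A^-]/[HA]) = 7.52 + log(0.003949/0.004890) = 7.52 + (-0.09) = 7.43.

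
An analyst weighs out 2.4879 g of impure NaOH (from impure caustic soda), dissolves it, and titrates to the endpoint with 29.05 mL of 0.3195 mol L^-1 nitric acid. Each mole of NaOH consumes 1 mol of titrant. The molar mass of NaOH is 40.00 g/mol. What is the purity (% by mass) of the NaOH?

n(HNO3) = 0.3195 x 0.02905 = 0.009281 mol.
n(NaOH) = 0.009281 / 1 = 0.009281 mol.
mass of NaOH = 0.009281 x 40.00 = 0.3713 g.
% purity = 0.3713 / 2.4879 x 100 = 14.9%.

14.9%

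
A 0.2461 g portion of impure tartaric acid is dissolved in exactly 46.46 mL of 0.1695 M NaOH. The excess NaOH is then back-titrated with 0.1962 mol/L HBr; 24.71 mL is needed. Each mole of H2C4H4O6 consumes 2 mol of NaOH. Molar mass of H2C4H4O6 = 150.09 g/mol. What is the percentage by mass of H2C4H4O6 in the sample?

92.3%

Total n(NaOH) added = 0.1695 x 0.04646 = 0.007875 mol.
n(HBr) used = 0.1962 x 0.02471 = 0.004848 mol, which equals the excess n(NaOH).
So n(NaOH) consumed by the sample = 0.007875 - 0.004848 = 0.003027 mol.
n(H2C4H4O6) = 0.003027 / 2 = 0.001513 mol.
mass H2C4H4O6 = 0.001513 x 150.09 = 0.2272 g, so %H2C4H4O6 = 0.2272/0.2461 x 100 = 92.3%.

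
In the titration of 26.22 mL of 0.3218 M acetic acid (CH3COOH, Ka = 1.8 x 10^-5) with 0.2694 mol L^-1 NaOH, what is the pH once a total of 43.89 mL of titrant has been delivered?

12.68

n(acid) = 0.3218 x 0.02622 = 0.008438 mol; n(NaOH) added = 0.2694 x 0.04389 = 0.01182 mol.
Base is in excess by 0.01182 - 0.008438 = 0.003386 mol in a total volume of 0.07011 L.
[OH^-] = 0.003386/0.07011 = 0.04830 M, so pOH = 1.32 and pH = 14.00 - 1.32 = 12.68.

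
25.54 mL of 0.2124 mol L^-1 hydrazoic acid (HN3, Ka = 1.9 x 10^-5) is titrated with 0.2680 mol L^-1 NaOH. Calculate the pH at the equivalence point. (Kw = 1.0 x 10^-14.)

n(HN3) = 0.2124 x 0.02554 = 0.005425 mol; V(NaOH) at equivalence = 0.005425/0.2680 = 0.02024 L.
At equivalence all the acid is converted to N3-; total volume = 0.02554 + 0.02024 = 0.04578 L, so [N3-] = 0.005425/0.04578 = 0.1185 M.
Kb = Kw/Ka = 1.0e-14 / 1.9 x 10^-5 = 5.26e-10.
[OH^-] = sqrt(Kb x [N3-]) = sqrt(5.26e-10 x 0.1185) = 7.90e-6 M.
pOH = 5.10, so pH = 14.00 - 5.10 = 8.90.

8.90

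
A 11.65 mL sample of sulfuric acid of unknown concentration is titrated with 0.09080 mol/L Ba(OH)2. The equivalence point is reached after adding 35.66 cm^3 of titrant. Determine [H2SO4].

n(Ba(OH)2) delivered = 0.09080 x 0.03566 = 0.003238 mol.
For a 1:1 reaction, n(H2SO4) = 0.003238 mol.
[H2SO4] = 0.003238 mol / 0.01165 L = 0.278 M.

0.278 M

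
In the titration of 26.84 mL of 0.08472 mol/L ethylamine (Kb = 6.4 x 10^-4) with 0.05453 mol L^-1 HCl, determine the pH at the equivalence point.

n(C2H5NH2) = 0.08472 x 0.02684 = 0.002274 mol; V(HCl) at equivalence = 0.002274/0.05453 = 0.04170 L.
At equivalence the base is fully converted to C2H5NH3+; total volume = 0.06854 L, so [C2H5NH3+] = 0.002274/0.06854 = 0.03318 M.
Ka(C2H5NH3+) = Kw/Kb = 1.0e-14 / 6.4 x 10^-4 = 1.56e-11.
[H^+] = sqrt(Ka x [C2H5NH3+]) = sqrt(1.56e-11 x 0.03318) = 7.20e-7 M.
pH = -log(7.20e-7) = 6.14.

6.14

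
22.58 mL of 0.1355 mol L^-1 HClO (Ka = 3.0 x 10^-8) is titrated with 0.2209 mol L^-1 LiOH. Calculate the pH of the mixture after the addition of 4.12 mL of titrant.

7.15

Initial n(HClO) = 0.1355 x 0.02258 = 0.003060 mol.
n(LiOH) added = 0.2209 x 0.004120 = 0.0009101 mol, converting that many moles of HClO to ClO-.
Remaining n(HClO) = 0.002149 mol; n(ClO-) = 0.0009101 mol.
By Henderson-Hasselbalch, pH = pKa + log([A^-]/[HA]) = 7.52 + log(0.0009101/0.002149) = 7.52 + (-0.37) = 7.15.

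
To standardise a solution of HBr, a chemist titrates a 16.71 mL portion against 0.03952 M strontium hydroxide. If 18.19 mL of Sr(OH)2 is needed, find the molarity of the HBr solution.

n(Sr(OH)2) delivered = 0.03952 x 0.01819 = 0.0007189 mol.
The reaction is 2 HBr + 1 Sr(OH)2, so n(HBr) = 0.0007189 x 2/1 = 0.001438 mol.
[HBr] = 0.001438 mol / 0.01671 L = 0.0860 M.

0.0860 M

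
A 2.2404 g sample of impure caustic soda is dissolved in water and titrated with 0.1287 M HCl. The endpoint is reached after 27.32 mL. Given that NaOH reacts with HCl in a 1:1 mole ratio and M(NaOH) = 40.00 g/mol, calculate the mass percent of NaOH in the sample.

6.28%

n(HCl) = 0.1287 x 0.02732 = 0.003516 mol.
n(NaOH) = 0.003516 / 1 = 0.003516 mol.
mass of NaOH = 0.003516 x 40.00 = 0.1406 g.
% purity = 0.1406 / 2.2404 x 100 = 6.28%.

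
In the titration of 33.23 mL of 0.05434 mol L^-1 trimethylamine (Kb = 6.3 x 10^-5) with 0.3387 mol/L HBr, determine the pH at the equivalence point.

5.56

n((CH3)3N) = 0.05434 x 0.03323 = 0.001806 mol; V(HBr) at equivalence = 0.001806/0.3387 = 0.005331 L.
At equivalence the base is fully converted to (CH3)3NH+; total volume = 0.03856 L, so [(CH3)3NH+] = 0.001806/0.03856 = 0.04683 M.
Ka((CH3)3NH+) = Kw/Kb = 1.0e-14 / 6.3 x 10^-5 = 1.59e-10.
[H^+] = sqrt(Ka x [(CH3)3NH+]) = sqrt(1.59e-10 x 0.04683) = 2.73e-6 M.
pH = -log(2.73e-6) = 5.56.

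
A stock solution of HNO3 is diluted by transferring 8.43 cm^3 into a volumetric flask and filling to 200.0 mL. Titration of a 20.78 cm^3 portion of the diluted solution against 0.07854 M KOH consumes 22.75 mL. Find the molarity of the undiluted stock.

n(KOH) = 0.07854 x 0.02275 = 0.001787 mol.
n(HNO3) in the aliquot = 0.001787 mol.
[diluted HNO3] = 0.001787 / 0.02078 = 0.08599 M.
Dilution factor = 200.0/8.430 = 23.72, so [stock] = 0.08599 x 23.72 = 2.04 M.

2.04 M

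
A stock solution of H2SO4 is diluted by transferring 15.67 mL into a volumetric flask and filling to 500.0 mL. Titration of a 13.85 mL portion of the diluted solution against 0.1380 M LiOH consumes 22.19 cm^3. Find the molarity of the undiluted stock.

n(LiOH) = 0.1380 x 0.02219 = 0.003062 mol.
n(H2SO4) in the aliquot = 0.003062 x 1/2 = 0.001531 mol.
[diluted H2SO4] = 0.001531 / 0.01385 = 0.1105 M.
Dilution factor = 500.0/15.67 = 31.91, so [stock] = 0.1105 x 31.91 = 3.53 M.

3.53 M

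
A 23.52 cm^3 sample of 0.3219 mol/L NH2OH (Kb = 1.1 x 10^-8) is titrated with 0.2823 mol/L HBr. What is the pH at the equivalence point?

3.43

n(NH2OH) = 0.3219 x 0.02352 = 0.007571 mol; V(HBr) at equivalence = 0.007571/0.2823 = 0.02682 L.
At equivalence the base is fully converted to NH3OH+; total volume = 0.05034 L, so [NH3OH+] = 0.007571/0.05034 = 0.1504 M.
Ka(NH3OH+) = Kw/Kb = 1.0e-14 / 1.1 x 10^-8 = 9.09e-7.
[H^+] = sqrt(Ka x [NH3OH+]) = sqrt(9.09e-7 x 0.1504) = 0.000370 M.
pH = -log(0.000370) = 3.43.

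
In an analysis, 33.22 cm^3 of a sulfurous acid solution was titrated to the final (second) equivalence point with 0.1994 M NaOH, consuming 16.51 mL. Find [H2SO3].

n(NaOH) = 0.1994 x 0.01651 = 0.003292 mol.
At the final (second) equivalence point, 2 mol OH^- react per mol H2SO3, so n(H2SO3) = 0.003292 / 2 = 0.001646 mol.
[H2SO3] = 0.001646 / 0.03322 L = 0.0495 M.

0.0495 M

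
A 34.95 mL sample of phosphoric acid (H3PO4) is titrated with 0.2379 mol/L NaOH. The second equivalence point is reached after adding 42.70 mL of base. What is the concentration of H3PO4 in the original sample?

0.145 M

n(NaOH) = 0.2379 x 0.04270 = 0.01016 mol.
At the second equivalence point, 2 mol OH^- react per mol H3PO4, so n(H3PO4) = 0.01016 / 2 = 0.005079 mol.
[H3PO4] = 0.005079 / 0.03495 L = 0.145 M.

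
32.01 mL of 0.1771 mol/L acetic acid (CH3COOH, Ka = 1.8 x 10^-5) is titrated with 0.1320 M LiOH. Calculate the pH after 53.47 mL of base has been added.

n(acid) = 0.1771 x 0.03201 = 0.005669 mol; n(LiOH) added = 0.1320 x 0.05347 = 0.007058 mol.
Base is in excess by 0.007058 - 0.005669 = 0.001389 mol in a total volume of 0.08548 L.
[OH^-] = 0.001389/0.08548 = 0.01625 M, so pOH = 1.79 and pH = 14.00 - 1.79 = 12.21.

12.21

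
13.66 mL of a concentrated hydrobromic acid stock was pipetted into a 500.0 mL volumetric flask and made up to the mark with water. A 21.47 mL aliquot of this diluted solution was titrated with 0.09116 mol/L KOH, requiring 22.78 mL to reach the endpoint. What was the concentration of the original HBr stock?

3.54 M

n(KOH) = 0.09116 x 0.02278 = 0.002077 mol.
n(HBr) in the aliquot = 0.002077 mol.
[diluted HBr] = 0.002077 / 0.02147 = 0.09672 M.
Dilution factor = 500.0/13.66 = 36.60, so [stock] = 0.09672 x 36.60 = 3.54 M.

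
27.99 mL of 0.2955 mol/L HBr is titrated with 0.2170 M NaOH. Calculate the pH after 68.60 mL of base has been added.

n(acid) = 0.2955 x 0.02799 = 0.008271 mol; n(NaOH) added = 0.2170 x 0.06860 = 0.01489 mol.
Base is in excess by 0.01489 - 0.008271 = 0.006615 mol in a total volume of 0.09659 L.
[OH^-] = 0.006615/0.09659 = 0.06849 M, so pOH = 1.16 and pH = 14.00 - 1.16 = 12.84.

12.84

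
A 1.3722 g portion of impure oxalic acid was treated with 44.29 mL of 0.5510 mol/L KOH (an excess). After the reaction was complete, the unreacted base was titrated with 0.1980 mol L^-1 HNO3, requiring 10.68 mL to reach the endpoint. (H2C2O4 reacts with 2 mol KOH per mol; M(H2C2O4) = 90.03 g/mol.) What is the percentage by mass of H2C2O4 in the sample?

Total n(KOH) added = 0.5510 x 0.04429 = 0.02440 mol.
n(HNO3) used = 0.1980 x 0.01068 = 0.002115 mol, which equals the excess n(KOH).
So n(KOH) consumed by the sample = 0.02440 - 0.002115 = 0.02229 mol.
n(H2C2O4) = 0.02229 / 2 = 0.01114 mol.
mass H2C2O4 = 0.01114 x 90.03 = 1.003 g, so %H2C2O4 = 1.003/1.3722 x 100 = 73.1%.

73.1%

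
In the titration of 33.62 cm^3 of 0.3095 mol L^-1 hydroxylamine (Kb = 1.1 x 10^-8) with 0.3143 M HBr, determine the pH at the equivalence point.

3.42

n(NH2OH) = 0.3095 x 0.03362 = 0.01041 mol; V(HBr) at equivalence = 0.01041/0.3143 = 0.03311 L.
At equivalence the base is fully converted to NH3OH+; total volume = 0.06673 L, so [NH3OH+] = 0.01041/0.06673 = 0.1559 M.
Ka(NH3OH+) = Kw/Kb = 1.0e-14 / 1.1 x 10^-8 = 9.09e-7.
[H^+] = sqrt(Ka x [NH3OH+]) = sqrt(9.09e-7 x 0.1559) = 0.000377 M.
pH = -log(0.000377) = 3.42.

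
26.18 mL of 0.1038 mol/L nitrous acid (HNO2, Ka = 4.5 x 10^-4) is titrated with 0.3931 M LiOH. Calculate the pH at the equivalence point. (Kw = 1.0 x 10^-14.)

8.13

n(HNO2) = 0.1038 x 0.02618 = 0.002717 mol; V(LiOH) at equivalence = 0.002717/0.3931 = 0.006913 L.
At equivalence all the acid is converted to NO2-; total volume = 0.02618 + 0.006913 = 0.03309 L, so [NO2-] = 0.002717/0.03309 = 0.08212 M.
Kb = Kw/Ka = 1.0e-14 / 4.5 x 10^-4 = 2.22e-11.
[OH^-] = sqrt(Kb x [NO2-]) = sqrt(2.22e-11 x 0.08212) = 1.35e-6 M.
pOH = 5.87, so pH = 14.00 - 5.87 = 8.13.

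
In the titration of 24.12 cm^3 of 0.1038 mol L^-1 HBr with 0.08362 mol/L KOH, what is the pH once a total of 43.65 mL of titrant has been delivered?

12.23

n(acid) = 0.1038 x 0.02412 = 0.002504 mol; n(KOH) added = 0.08362 x 0.04365 = 0.003650 mol.
Base is in excess by 0.003650 - 0.002504 = 0.001146 mol in a total volume of 0.06777 L.
[OH^-] = 0.001146/0.06777 = 0.01692 M, so pOH = 1.77 and pH = 14.00 - 1.77 = 12.23.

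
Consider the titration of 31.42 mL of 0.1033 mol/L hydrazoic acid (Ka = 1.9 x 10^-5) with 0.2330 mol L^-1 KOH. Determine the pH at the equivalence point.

8.79

n(HN3) = 0.1033 x 0.03142 = 0.003246 mol; V(KOH) at equivalence = 0.003246/0.2330 = 0.01393 L.
At equivalence all the acid is converted to N3-; total volume = 0.03142 + 0.01393 = 0.04535 L, so [N3-] = 0.003246/0.04535 = 0.07157 M.
Kb = Kw/Ka = 1.0e-14 / 1.9 x 10^-5 = 5.26e-10.
[OH^-] = sqrt(Kb x [N3-]) = sqrt(5.26e-10 x 0.07157) = 6.14e-6 M.
pOH = 5.21, so pH = 14.00 - 5.21 = 8.79.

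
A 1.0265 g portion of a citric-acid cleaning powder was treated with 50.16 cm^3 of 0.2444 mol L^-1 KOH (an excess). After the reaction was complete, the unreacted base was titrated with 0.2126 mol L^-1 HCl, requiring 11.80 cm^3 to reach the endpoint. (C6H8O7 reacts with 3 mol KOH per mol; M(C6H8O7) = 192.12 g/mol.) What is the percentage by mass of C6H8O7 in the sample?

Total n(KOH) added = 0.2444 x 0.05016 = 0.01226 mol.
n(HCl) used = 0.2126 x 0.01180 = 0.002509 mol, which equals the excess n(KOH).
So n(KOH) consumed by the sample = 0.01226 - 0.002509 = 0.009750 mol.
n(C6H8O7) = 0.009750 / 3 = 0.003250 mol.
mass C6H8O7 = 0.003250 x 192.12 = 0.6244 g, so %C6H8O7 = 0.6244/1.0265 x 100 = 60.8%.

60.8%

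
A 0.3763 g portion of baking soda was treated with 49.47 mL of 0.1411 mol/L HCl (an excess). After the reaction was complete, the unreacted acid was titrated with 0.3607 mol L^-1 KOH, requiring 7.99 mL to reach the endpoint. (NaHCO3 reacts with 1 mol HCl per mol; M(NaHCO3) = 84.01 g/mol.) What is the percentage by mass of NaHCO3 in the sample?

91.5%

Total n(HCl) added = 0.1411 x 0.04947 = 0.006980 mol.
n(KOH) used = 0.3607 x 0.007990 = 0.002882 mol, which equals the excess n(HCl).
So n(HCl) consumed by the sample = 0.006980 - 0.002882 = 0.004098 mol.
n(NaHCO3) = 0.004098 / 1 = 0.004098 mol.
mass NaHCO3 = 0.004098 x 84.01 = 0.3443 g, so %NaHCO3 = 0.3443/0.3763 x 100 = 91.5%.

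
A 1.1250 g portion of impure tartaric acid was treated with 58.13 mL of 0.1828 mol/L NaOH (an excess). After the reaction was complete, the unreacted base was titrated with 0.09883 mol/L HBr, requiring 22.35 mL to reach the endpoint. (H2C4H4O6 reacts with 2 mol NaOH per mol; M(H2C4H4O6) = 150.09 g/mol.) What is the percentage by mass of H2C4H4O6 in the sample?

Total n(NaOH) added = 0.1828 x 0.05813 = 0.01063 mol.
n(HBr) used = 0.09883 x 0.02235 = 0.002209 mol, which equals the excess n(NaOH).
So n(NaOH) consumed by the sample = 0.01063 - 0.002209 = 0.008417 mol.
n(H2C4H4O6) = 0.008417 / 2 = 0.004209 mol.
mass H2C4H4O6 = 0.004209 x 150.09 = 0.6317 g, so %H2C4H4O6 = 0.6317/1.1250 x 100 = 56.1%.

56.1%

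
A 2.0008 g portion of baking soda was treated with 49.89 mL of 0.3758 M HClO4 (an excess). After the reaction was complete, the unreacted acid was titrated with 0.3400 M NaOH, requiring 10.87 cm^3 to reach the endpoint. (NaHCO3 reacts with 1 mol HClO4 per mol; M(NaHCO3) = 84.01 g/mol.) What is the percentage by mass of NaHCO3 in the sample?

63.2%

Total n(HClO4) added = 0.3758 x 0.04989 = 0.01875 mol.
n(NaOH) used = 0.3400 x 0.01087 = 0.003696 mol, which equals the excess n(HClO4).
So n(HClO4) consumed by the sample = 0.01875 - 0.003696 = 0.01505 mol.
n(NaHCO3) = 0.01505 / 1 = 0.01505 mol.
mass NaHCO3 = 0.01505 x 84.01 = 1.265 g, so %NaHCO3 = 1.265/2.0008 x 100 = 63.2%.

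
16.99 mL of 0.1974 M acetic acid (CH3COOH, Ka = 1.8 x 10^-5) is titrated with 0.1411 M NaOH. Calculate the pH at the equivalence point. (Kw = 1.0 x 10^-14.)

8.83

n(CH3COOH) = 0.1974 x 0.01699 = 0.003354 mol; V(NaOH) at equivalence = 0.003354/0.1411 = 0.02377 L.
At equivalence all the acid is converted to CH3COO-; total volume = 0.01699 + 0.02377 = 0.04076 L, so [CH3COO-] = 0.003354/0.04076 = 0.08228 M.
Kb = Kw/Ka = 1.0e-14 / 1.8 x 10^-5 = 5.56e-10.
[OH^-] = sqrt(Kb x [CH3COO-]) = sqrt(5.56e-10 x 0.08228) = 6.76e-6 M.
pOH = 5.17, so pH = 14.00 - 5.17 = 8.83.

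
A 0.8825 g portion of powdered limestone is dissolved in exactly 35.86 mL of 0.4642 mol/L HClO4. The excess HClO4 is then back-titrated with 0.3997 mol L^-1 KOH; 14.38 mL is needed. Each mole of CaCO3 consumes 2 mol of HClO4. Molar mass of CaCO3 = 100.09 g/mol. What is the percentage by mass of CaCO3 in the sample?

61.8%

Total n(HClO4) added = 0.4642 x 0.03586 = 0.01665 mol.
n(KOH) used = 0.3997 x 0.01438 = 0.005748 mol, which equals the excess n(HClO4).
So n(HClO4) consumed by the sample = 0.01665 - 0.005748 = 0.01090 mol.
n(CaCO3) = 0.01090 / 2 = 0.005449 mol.
mass CaCO3 = 0.005449 x 100.09 = 0.5454 g, so %CaCO3 = 0.5454/0.8825 x 100 = 61.8%.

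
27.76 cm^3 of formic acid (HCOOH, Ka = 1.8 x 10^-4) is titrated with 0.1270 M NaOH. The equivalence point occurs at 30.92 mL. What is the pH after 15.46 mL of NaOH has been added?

15.46 mL is exactly half the equivalence volume (30.92/2), i.e. the half-equivalence point.
There, n(HA) = n(A^-), so pH = pKa = -log(1.8 x 10^-4) = 3.74.

3.74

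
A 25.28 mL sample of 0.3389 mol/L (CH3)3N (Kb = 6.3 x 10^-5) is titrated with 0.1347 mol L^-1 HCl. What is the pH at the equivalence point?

n((CH3)3N) = 0.3389 x 0.02528 = 0.008567 mol; V(HCl) at equivalence = 0.008567/0.1347 = 0.06360 L.
At equivalence the base is fully converted to (CH3)3NH+; total volume = 0.08888 L, so [(CH3)3NH+] = 0.008567/0.08888 = 0.09639 M.
Ka((CH3)3NH+) = Kw/Kb = 1.0e-14 / 6.3 x 10^-5 = 1.59e-10.
[H^+] = sqrt(Ka x [(CH3)3NH+]) = sqrt(1.59e-10 x 0.09639) = 3.91e-6 M.
pH = -log(3.91e-6) = 5.41.

5.41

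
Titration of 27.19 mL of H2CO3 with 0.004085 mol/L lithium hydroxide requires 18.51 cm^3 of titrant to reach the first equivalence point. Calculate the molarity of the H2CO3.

0.00278 M

n(LiOH) = 0.004085 x 0.01851 = 7.561e-5 mol.
At the first equivalence point, 1 mol OH^- react per mol H2CO3, so n(H2CO3) = 7.561e-5 / 1 = 7.561e-5 mol.
[H2CO3] = 7.561e-5 / 0.02719 L = 0.00278 M.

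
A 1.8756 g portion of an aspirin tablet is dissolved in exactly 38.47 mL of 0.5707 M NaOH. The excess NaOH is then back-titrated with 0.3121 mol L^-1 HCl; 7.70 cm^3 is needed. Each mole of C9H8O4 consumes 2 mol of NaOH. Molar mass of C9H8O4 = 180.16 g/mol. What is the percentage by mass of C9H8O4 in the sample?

93.9%

Total n(NaOH) added = 0.5707 x 0.03847 = 0.02195 mol.
n(HCl) used = 0.3121 x 0.007700 = 0.002403 mol, which equals the excess n(NaOH).
So n(NaOH) consumed by the sample = 0.02195 - 0.002403 = 0.01955 mol.
n(C9H8O4) = 0.01955 / 2 = 0.009776 mol.
mass C9H8O4 = 0.009776 x 180.16 = 1.761 g, so %C9H8O4 = 1.761/1.8756 x 100 = 93.9%.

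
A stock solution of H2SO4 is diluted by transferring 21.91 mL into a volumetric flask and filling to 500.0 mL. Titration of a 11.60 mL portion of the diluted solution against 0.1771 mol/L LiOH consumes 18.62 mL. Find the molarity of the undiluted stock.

n(LiOH) = 0.1771 x 0.01862 = 0.003298 mol.
n(H2SO4) in the aliquot = 0.003298 x 1/2 = 0.001649 mol.
[diluted H2SO4] = 0.001649 / 0.01160 = 0.1421 M.
Dilution factor = 500.0/21.91 = 22.82, so [stock] = 0.1421 x 22.82 = 3.24 M.

3.24 M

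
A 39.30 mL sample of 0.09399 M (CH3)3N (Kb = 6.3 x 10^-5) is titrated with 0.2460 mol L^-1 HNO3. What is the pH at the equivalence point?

5.48

n((CH3)3N) = 0.09399 x 0.03930 = 0.003694 mol; V(HNO3) at equivalence = 0.003694/0.2460 = 0.01502 L.
At equivalence the base is fully converted to (CH3)3NH+; total volume = 0.05432 L, so [(CH3)3NH+] = 0.003694/0.05432 = 0.06801 M.
Ka((CH3)3NH+) = Kw/Kb = 1.0e-14 / 6.3 x 10^-5 = 1.59e-10.
[H^+] = sqrt(Ka x [(CH3)3NH+]) = sqrt(1.59e-10 x 0.06801) = 3.29e-6 M.
pH = -log(3.29e-6) = 5.48.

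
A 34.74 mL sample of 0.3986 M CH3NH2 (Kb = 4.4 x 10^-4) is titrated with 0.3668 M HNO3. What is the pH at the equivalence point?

5.68

n(CH3NH2) = 0.3986 x 0.03474 = 0.01385 mol; V(HNO3) at equivalence = 0.01385/0.3668 = 0.03775 L.
At equivalence the base is fully converted to CH3NH3+; total volume = 0.07249 L, so [CH3NH3+] = 0.01385/0.07249 = 0.1910 M.
Ka(CH3NH3+) = Kw/Kb = 1.0e-14 / 4.4 x 10^-4 = 2.27e-11.
[H^+] = sqrt(Ka x [CH3NH3+]) = sqrt(2.27e-11 x 0.1910) = 2.08e-6 M.
pH = -log(2.08e-6) = 5.68.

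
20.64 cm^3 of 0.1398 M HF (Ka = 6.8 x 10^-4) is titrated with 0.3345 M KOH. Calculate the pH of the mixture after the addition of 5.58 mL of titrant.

Initial n(HF) = 0.1398 x 0.02064 = 0.002885 mol.
n(KOH) added = 0.3345 x 0.005580 = 0.001867 mol, converting that many moles of HF to F-.
Remaining n(HF) = 0.001019 mol; n(F-) = 0.001867 mol.
By Henderson-Hasselbalch, pH = pKa + log([A^-]/[HA]) = 3.17 + log(0.001867/0.001019) = 3.17 + (+0.26) = 3.43.

3.43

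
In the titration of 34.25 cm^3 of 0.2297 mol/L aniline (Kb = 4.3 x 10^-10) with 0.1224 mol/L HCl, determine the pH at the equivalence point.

n(C6H5NH2) = 0.2297 x 0.03425 = 0.007867 mol; V(HCl) at equivalence = 0.007867/0.1224 = 0.06427 L.
At equivalence the base is fully converted to C6H5NH3+; total volume = 0.09852 L, so [C6H5NH3+] = 0.007867/0.09852 = 0.07985 M.
Ka(C6H5NH3+) = Kw/Kb = 1.0e-14 / 4.3 x 10^-10 = 2.33e-5.
[H^+] = sqrt(Ka x [C6H5NH3+]) = sqrt(2.33e-5 x 0.07985) = 0.00136 M.
pH = -log(0.00136) = 2.87.

2.87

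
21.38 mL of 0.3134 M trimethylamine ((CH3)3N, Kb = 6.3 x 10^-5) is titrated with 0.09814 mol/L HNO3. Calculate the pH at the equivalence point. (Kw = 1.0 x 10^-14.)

n((CH3)3N) = 0.3134 x 0.02138 = 0.006700 mol; V(HNO3) at equivalence = 0.006700/0.09814 = 0.06827 L.
At equivalence the base is fully converted to (CH3)3NH+; total volume = 0.08965 L, so [(CH3)3NH+] = 0.006700/0.08965 = 0.07474 M.
Ka((CH3)3NH+) = Kw/Kb = 1.0e-14 / 6.3 x 10^-5 = 1.59e-10.
[H^+] = sqrt(Ka x [(CH3)3NH+]) = sqrt(1.59e-10 x 0.07474) = 3.44e-6 M.
pH = -log(3.44e-6) = 5.46.

5.46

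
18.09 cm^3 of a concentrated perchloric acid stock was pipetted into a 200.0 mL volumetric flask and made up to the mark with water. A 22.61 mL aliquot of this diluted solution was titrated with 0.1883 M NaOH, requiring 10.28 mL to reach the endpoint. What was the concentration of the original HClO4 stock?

0.947 M

n(NaOH) = 0.1883 x 0.01028 = 0.001936 mol.
n(HClO4) in the aliquot = 0.001936 mol.
[diluted HClO4] = 0.001936 / 0.02261 = 0.08561 M.
Dilution factor = 200.0/18.09 = 11.06, so [stock] = 0.08561 x 11.06 = 0.947 M.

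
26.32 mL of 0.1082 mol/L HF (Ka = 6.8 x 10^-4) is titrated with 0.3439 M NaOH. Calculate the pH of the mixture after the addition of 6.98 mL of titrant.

Initial n(HF) = 0.1082 x 0.02632 = 0.002848 mol.
n(NaOH) added = 0.3439 x 0.006980 = 0.002400 mol, converting that many moles of HF to F-.
Remaining n(HF) = 0.0004474 mol; n(F-) = 0.002400 mol.
By Henderson-Hasselbalch, pH = pKa + log([A^-]/[HA]) = 3.17 + log(0.002400/0.0004474) = 3.17 + (+0.73) = 3.90.

3.90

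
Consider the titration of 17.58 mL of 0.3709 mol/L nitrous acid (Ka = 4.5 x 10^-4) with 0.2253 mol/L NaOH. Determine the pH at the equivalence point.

n(HNO2) = 0.3709 x 0.01758 = 0.006520 mol; V(NaOH) at equivalence = 0.006520/0.2253 = 0.02894 L.
At equivalence all the acid is converted to NO2-; total volume = 0.01758 + 0.02894 = 0.04652 L, so [NO2-] = 0.006520/0.04652 = 0.1402 M.
Kb = Kw/Ka = 1.0e-14 / 4.5 x 10^-4 = 2.22e-11.
[OH^-] = sqrt(Kb x [NO2-]) = sqrt(2.22e-11 x 0.1402) = 1.76e-6 M.
pOH = 5.75, so pH = 14.00 - 5.75 = 8.25.

8.25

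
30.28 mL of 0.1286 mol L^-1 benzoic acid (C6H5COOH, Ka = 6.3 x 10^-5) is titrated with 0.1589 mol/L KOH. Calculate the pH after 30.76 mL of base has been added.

n(acid) = 0.1286 x 0.03028 = 0.003894 mol; n(KOH) added = 0.1589 x 0.03076 = 0.004888 mol.
Base is in excess by 0.004888 - 0.003894 = 0.0009938 mol in a total volume of 0.06104 L.
[OH^-] = 0.0009938/0.06104 = 0.01628 M, so pOH = 1.79 and pH = 14.00 - 1.79 = 12.21.

12.21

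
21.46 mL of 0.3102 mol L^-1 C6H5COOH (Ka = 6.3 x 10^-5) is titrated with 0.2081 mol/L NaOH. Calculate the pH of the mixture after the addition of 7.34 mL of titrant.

3.67

Initial n(C6H5COOH) = 0.3102 x 0.02146 = 0.006657 mol.
n(NaOH) added = 0.2081 x 0.007340 = 0.001527 mol, converting that many moles of C6H5COOH to C6H5COO-.
Remaining n(C6H5COOH) = 0.005129 mol; n(C6H5COO-) = 0.001527 mol.
By Henderson-Hasselbalch, pH = pKa + log([A^-]/[HA]) = 4.20 + log(0.001527/0.005129) = 4.20 + (-0.53) = 3.67.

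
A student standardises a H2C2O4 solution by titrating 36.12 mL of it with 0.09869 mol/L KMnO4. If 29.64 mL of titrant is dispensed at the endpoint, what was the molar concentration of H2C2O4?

n(KMnO4) = 0.09869 x 0.02964 = 0.002925 mol.
From the balanced equation, 2 mol KMnO4 reacts with 5 mol H2C2O4, so n(H2C2O4) = 0.002925 x 5/2 = 0.007313 mol.
[H2C2O4] = 0.007313 / 0.03612 L = 0.202 M.

0.202 M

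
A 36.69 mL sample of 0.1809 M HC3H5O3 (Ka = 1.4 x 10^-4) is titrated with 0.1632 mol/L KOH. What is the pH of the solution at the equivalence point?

n(HC3H5O3) = 0.1809 x 0.03669 = 0.006637 mol; V(KOH) at equivalence = 0.006637/0.1632 = 0.04067 L.
At equivalence all the acid is converted to C3H5O3-; total volume = 0.03669 + 0.04067 = 0.07736 L, so [C3H5O3-] = 0.006637/0.07736 = 0.08580 M.
Kb = Kw/Ka = 1.0e-14 / 1.4 x 10^-4 = 7.14e-11.
[OH^-] = sqrt(Kb x [C3H5O3-]) = sqrt(7.14e-11 x 0.08580) = 2.48e-6 M.
pOH = 5.61, so pH = 14.00 - 5.61 = 8.39.

8.39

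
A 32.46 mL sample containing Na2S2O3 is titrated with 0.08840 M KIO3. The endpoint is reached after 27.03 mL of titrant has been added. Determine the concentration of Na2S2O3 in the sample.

n(KIO3) = 0.08840 x 0.02703 = 0.002389 mol.
From the balanced equation, 1 mol KIO3 reacts with 6 mol Na2S2O3, so n(Na2S2O3) = 0.002389 x 6/1 = 0.01434 mol.
[Na2S2O3] = 0.01434 / 0.03246 L = 0.442 M.

0.442 M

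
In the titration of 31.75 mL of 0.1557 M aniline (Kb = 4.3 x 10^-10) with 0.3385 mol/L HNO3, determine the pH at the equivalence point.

n(C6H5NH2) = 0.1557 x 0.03175 = 0.004943 mol; V(HNO3) at equivalence = 0.004943/0.3385 = 0.01460 L.
At equivalence the base is fully converted to C6H5NH3+; total volume = 0.04635 L, so [C6H5NH3+] = 0.004943/0.04635 = 0.1066 M.
Ka(C6H5NH3+) = Kw/Kb = 1.0e-14 / 4.3 x 10^-10 = 2.33e-5.
[H^+] = sqrt(Ka x [C6H5NH3+]) = sqrt(2.33e-5 x 0.1066) = 0.00157 M.
pH = -log(0.00157) = 2.80.

2.80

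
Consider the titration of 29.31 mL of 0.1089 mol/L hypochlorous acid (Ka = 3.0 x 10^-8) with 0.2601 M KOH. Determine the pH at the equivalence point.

10.20

n(HClO) = 0.1089 x 0.02931 = 0.003192 mol; V(KOH) at equivalence = 0.003192/0.2601 = 0.01227 L.
At equivalence all the acid is converted to ClO-; total volume = 0.02931 + 0.01227 = 0.04158 L, so [ClO-] = 0.003192/0.04158 = 0.07676 M.
Kb = Kw/Ka = 1.0e-14 / 3.0 x 10^-8 = 3.33e-7.
[OH^-] = sqrt(Kb x [ClO-]) = sqrt(3.33e-7 x 0.07676) = 0.000160 M.
pOH = 3.80, so pH = 14.00 - 3.80 = 10.20.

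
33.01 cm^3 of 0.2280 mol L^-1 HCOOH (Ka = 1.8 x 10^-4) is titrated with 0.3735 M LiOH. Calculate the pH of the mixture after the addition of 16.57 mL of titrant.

4.41

Initial n(HCOOH) = 0.2280 x 0.03301 = 0.007526 mol.
n(LiOH) added = 0.3735 x 0.01657 = 0.006189 mol, converting that many moles of HCOOH to HCOO-.
Remaining n(HCOOH) = 0.001337 mol; n(HCOO-) = 0.006189 mol.
By Henderson-Hasselbalch, pH = pKa + log([A^-]/[HA]) = 3.74 + log(0.006189/0.001337) = 3.74 + (+0.67) = 4.41.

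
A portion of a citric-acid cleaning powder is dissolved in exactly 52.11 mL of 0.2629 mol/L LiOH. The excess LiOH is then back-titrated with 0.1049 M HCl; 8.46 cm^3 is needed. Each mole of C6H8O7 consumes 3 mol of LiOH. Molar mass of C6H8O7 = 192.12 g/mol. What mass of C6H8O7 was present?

Total n(LiOH) added = 0.2629 x 0.05211 = 0.01370 mol.
n(HCl) used = 0.1049 x 0.008460 = 0.0008875 mol, which equals the excess n(LiOH).
So n(LiOH) consumed by the sample = 0.01370 - 0.0008875 = 0.01281 mol.
n(C6H8O7) = 0.01281 / 3 = 0.004271 mol.
mass = 0.004271 mol x 192.12 g/mol = 0.820 g.

0.820 g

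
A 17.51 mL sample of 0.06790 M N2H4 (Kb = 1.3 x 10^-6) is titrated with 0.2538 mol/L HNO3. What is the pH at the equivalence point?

n(N2H4) = 0.06790 x 0.01751 = 0.001189 mol; V(HNO3) at equivalence = 0.001189/0.2538 = 0.004685 L.
At equivalence the base is fully converted to N2H5+; total volume = 0.02219 L, so [N2H5+] = 0.001189/0.02219 = 0.05357 M.
Ka(N2H5+) = Kw/Kb = 1.0e-14 / 1.3 x 10^-6 = 7.69e-9.
[H^+] = sqrt(Ka x [N2H5+]) = sqrt(7.69e-9 x 0.05357) = 2.03e-5 M.
pH = -log(2.03e-5) = 4.69.

4.69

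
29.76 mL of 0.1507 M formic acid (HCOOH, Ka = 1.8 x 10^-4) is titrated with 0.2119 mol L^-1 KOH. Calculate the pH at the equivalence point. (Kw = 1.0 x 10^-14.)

n(HCOOH) = 0.1507 x 0.02976 = 0.004485 mol; V(KOH) at equivalence = 0.004485/0.2119 = 0.02116 L.
At equivalence all the acid is converted to HCOO-; total volume = 0.02976 + 0.02116 = 0.05092 L, so [HCOO-] = 0.004485/0.05092 = 0.08807 M.
Kb = Kw/Ka = 1.0e-14 / 1.8 x 10^-4 = 5.56e-11.
[OH^-] = sqrt(Kb x [HCOO-]) = sqrt(5.56e-11 x 0.08807) = 2.21e-6 M.
pOH = 5.66, so pH = 14.00 - 5.66 = 8.34.

8.34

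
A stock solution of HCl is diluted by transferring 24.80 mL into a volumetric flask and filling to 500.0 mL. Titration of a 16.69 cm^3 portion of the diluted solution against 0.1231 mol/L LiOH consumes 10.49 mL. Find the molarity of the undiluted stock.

1.56 M

n(LiOH) = 0.1231 x 0.01049 = 0.001291 mol.
n(HCl) in the aliquot = 0.001291 mol.
[diluted HCl] = 0.001291 / 0.01669 = 0.07737 M.
Dilution factor = 500.0/24.80 = 20.16, so [stock] = 0.07737 x 20.16 = 1.56 M.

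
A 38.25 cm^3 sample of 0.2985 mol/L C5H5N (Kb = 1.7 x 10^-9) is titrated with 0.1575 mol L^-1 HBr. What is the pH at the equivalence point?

n(C5H5N) = 0.2985 x 0.03825 = 0.01142 mol; V(HBr) at equivalence = 0.01142/0.1575 = 0.07249 L.
At equivalence the base is fully converted to C5H5NH+; total volume = 0.1107 L, so [C5H5NH+] = 0.01142/0.1107 = 0.1031 M.
Ka(C5H5NH+) = Kw/Kb = 1.0e-14 / 1.7 x 10^-9 = 5.88e-6.
[H^+] = sqrt(Ka x [C5H5NH+]) = sqrt(5.88e-6 x 0.1031) = 0.000779 M.
pH = -log(0.000779) = 3.11.

3.11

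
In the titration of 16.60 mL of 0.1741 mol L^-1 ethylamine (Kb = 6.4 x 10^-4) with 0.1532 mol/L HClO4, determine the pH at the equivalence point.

5.95

n(C2H5NH2) = 0.1741 x 0.01660 = 0.002890 mol; V(HClO4) at equivalence = 0.002890/0.1532 = 0.01886 L.
At equivalence the base is fully converted to C2H5NH3+; total volume = 0.03546 L, so [C2H5NH3+] = 0.002890/0.03546 = 0.08149 M.
Ka(C2H5NH3+) = Kw/Kb = 1.0e-14 / 6.4 x 10^-4 = 1.56e-11.
[H^+] = sqrt(Ka x [C2H5NH3+]) = sqrt(1.56e-11 x 0.08149) = 1.13e-6 M.
pH = -log(1.13e-6) = 5.95.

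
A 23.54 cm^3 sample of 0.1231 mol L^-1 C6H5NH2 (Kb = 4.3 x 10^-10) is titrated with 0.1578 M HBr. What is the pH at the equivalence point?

n(C6H5NH2) = 0.1231 x 0.02354 = 0.002898 mol; V(HBr) at equivalence = 0.002898/0.1578 = 0.01836 L.
At equivalence the base is fully converted to C6H5NH3+; total volume = 0.04190 L, so [C6H5NH3+] = 0.002898/0.04190 = 0.06915 M.
Ka(C6H5NH3+) = Kw/Kb = 1.0e-14 / 4.3 x 10^-10 = 2.33e-5.
[H^+] = sqrt(Ka x [C6H5NH3+]) = sqrt(2.33e-5 x 0.06915) = 0.00127 M.
pH = -log(0.00127) = 2.90.

2.90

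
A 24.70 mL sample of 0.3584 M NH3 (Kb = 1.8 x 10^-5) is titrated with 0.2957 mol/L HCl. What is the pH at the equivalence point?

5.02

n(NH3) = 0.3584 x 0.02470 = 0.008852 mol; V(HCl) at equivalence = 0.008852/0.2957 = 0.02994 L.
At equivalence the base is fully converted to NH4+; total volume = 0.05464 L, so [NH4+] = 0.008852/0.05464 = 0.1620 M.
Ka(NH4+) = Kw/Kb = 1.0e-14 / 1.8 x 10^-5 = 5.56e-10.
[H^+] = sqrt(Ka x [NH4+]) = sqrt(5.56e-10 x 0.1620) = 9.49e-6 M.
pH = -log(9.49e-6) = 5.02.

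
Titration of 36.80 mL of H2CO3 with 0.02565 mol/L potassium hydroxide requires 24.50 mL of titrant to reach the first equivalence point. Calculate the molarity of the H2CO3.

0.0171 M

n(KOH) = 0.02565 x 0.02450 = 0.0006284 mol.
At the first equivalence point, 1 mol OH^- react per mol H2CO3, so n(H2CO3) = 0.0006284 / 1 = 0.0006284 mol.
[H2CO3] = 0.0006284 / 0.03680 L = 0.0171 M.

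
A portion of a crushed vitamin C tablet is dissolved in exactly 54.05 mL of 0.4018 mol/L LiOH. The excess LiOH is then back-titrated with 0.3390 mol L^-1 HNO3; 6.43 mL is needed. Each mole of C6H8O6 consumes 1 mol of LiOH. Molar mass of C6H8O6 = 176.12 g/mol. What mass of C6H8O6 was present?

3.44 g

Total n(LiOH) added = 0.4018 x 0.05405 = 0.02172 mol.
n(HNO3) used = 0.3390 x 0.006430 = 0.002180 mol, which equals the excess n(LiOH).
So n(LiOH) consumed by the sample = 0.02172 - 0.002180 = 0.01954 mol.
n(C6H8O6) = 0.01954 / 1 = 0.01954 mol.
mass = 0.01954 mol x 176.12 g/mol = 3.44 g.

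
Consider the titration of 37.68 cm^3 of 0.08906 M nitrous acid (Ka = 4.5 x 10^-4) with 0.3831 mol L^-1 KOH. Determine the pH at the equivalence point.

n(HNO2) = 0.08906 x 0.03768 = 0.003356 mol; V(KOH) at equivalence = 0.003356/0.3831 = 0.008760 L.
At equivalence all the acid is converted to NO2-; total volume = 0.03768 + 0.008760 = 0.04644 L, so [NO2-] = 0.003356/0.04644 = 0.07226 M.
Kb = Kw/Ka = 1.0e-14 / 4.5 x 10^-4 = 2.22e-11.
[OH^-] = sqrt(Kb x [NO2-]) = sqrt(2.22e-11 x 0.07226) = 1.27e-6 M.
pOH = 5.90, so pH = 14.00 - 5.90 = 8.10.

8.10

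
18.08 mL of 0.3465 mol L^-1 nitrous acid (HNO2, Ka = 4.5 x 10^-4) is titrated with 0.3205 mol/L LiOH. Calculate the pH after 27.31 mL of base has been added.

n(acid) = 0.3465 x 0.01808 = 0.006265 mol; n(LiOH) added = 0.3205 x 0.02731 = 0.008753 mol.
Base is in excess by 0.008753 - 0.006265 = 0.002488 mol in a total volume of 0.04539 L.
[OH^-] = 0.002488/0.04539 = 0.05482 M, so pOH = 1.26 and pH = 14.00 - 1.26 = 12.74.

12.74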